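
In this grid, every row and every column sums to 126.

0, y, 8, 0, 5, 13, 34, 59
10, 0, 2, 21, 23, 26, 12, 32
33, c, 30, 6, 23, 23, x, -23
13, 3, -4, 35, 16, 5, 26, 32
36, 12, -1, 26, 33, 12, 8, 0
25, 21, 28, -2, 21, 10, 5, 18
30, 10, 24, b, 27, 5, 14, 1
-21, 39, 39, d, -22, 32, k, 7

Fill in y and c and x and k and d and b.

y = 7, c = 34, x = 0, k = 27, d = 25, b = 15

Row 1: 0 + 8 + 0 + 5 + 13 + 34 + 59 = 119, so its missing entry is 126 − 119 = 7.
Column 2: 7 + 0 + 3 + 12 + 21 + 10 + 39 = 92, so its missing entry is 126 − 92 = 34.
Row 3: 33 + 34 + 30 + 6 + 23 + 23 − 23 = 126, so its missing entry is 126 − 126 = 0.
Column 7: 34 + 12 + 0 + 26 + 8 + 5 + 14 = 99, so its missing entry is 126 − 99 = 27.
Row 8: -21 + 39 + 39 − 22 + 32 + 27 + 7 = 101, so its missing entry is 126 − 101 = 25.
Row 7: 30 + 10 + 24 + 27 + 5 + 14 + 1 = 111, so its missing entry is 126 − 111 = 15.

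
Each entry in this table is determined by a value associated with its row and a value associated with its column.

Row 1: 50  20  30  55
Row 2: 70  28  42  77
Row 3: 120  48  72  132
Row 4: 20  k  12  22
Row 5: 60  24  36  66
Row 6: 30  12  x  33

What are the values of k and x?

Each row is a constant multiple of every other row — this is a multiplication table with the headers hidden.
Row 4 is 20/50 = 2/5 times row 1, so its entry in column 2 is 20 × 2/5 = 8.
Row 6 is 30/50 = 3/5 times row 1, so its entry in column 3 is 30 × 3/5 = 18.

k = 8, x = 18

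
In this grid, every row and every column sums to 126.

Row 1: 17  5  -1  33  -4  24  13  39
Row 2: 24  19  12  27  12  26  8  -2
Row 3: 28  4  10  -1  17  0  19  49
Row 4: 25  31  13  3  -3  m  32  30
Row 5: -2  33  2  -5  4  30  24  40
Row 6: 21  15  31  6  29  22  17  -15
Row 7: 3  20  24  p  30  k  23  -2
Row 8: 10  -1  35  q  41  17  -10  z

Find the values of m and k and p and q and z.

The known cells in column 8 total 139, leaving 126 − 139 = -13 for the blank.
The known cells in row 8 total 79, leaving 126 − 79 = 47 for the blank.
The known cells in column 4 total 110, leaving 126 − 110 = 16 for the blank.
The known cells in row 7 total 114, leaving 126 − 114 = 12 for the blank.
The known cells in row 4 total 131, leaving 126 − 131 = -5 for the blank.

m = -5, k = 12, p = 16, q = 47, z = -13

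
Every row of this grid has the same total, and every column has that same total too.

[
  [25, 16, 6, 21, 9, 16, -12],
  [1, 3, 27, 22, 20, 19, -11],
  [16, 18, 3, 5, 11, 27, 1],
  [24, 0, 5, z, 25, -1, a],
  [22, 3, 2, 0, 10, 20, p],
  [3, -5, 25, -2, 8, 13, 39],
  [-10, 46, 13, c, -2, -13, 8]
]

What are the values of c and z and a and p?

c = 39, z = -4, a = 32, p = 24

Rows 1 and 2 both sum to 81, so that's the common total.
Row 5: 22 + 3 + 2 + 0 + 10 + 20 = 57, so its missing entry is 81 − 57 = 24.
Row 7: -10 + 46 + 13 − 2 − 13 + 8 = 42, so its missing entry is 81 − 42 = 39.
Column 4: 21 + 22 + 5 + 0 − 2 + 39 = 85, so its missing entry is 81 − 85 = -4.
Row 4: 24 + 0 + 5 − 4 + 25 − 1 = 49, so its missing entry is 81 − 49 = 32.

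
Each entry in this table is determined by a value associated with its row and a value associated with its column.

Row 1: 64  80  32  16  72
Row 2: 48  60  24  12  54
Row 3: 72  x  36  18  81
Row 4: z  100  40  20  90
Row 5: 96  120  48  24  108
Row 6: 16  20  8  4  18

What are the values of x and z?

Each row is a constant multiple of every other row — this is a multiplication table with the headers hidden.
Row 3 is 81/72 = 9/8 times row 1, so its entry in column 2 is 80 × 9/8 = 90.
Row 4 is 90/72 = 5/4 times row 1, so its entry in column 1 is 64 × 5/4 = 80.

x = 90, z = 80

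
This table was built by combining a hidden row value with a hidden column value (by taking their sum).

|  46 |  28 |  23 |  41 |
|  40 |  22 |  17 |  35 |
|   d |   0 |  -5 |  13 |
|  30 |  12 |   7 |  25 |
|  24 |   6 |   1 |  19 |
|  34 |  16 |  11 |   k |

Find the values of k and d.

k = 29, d = 18

The difference between any two rows is the same in every column — this is an addition table with the headers hidden.
Row 6 minus row 1 is 11 − 23 = -12, so its entry in column 4 is 41 + (-12) = 29.
Row 3 minus row 1 is -5 − 23 = -28, so its entry in column 1 is 46 + (-28) = 18.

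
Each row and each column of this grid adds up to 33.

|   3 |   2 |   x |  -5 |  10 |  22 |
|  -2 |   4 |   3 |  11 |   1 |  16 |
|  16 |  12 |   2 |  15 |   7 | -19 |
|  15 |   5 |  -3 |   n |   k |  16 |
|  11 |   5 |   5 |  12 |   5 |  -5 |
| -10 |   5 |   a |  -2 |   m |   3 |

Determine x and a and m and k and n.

x = 1, a = 25, m = 12, k = -2, n = 2

Row 1 has 3 + 2 − 5 + 10 + 22 = 32; the blank must be 33 − 32 = 1.
Column 4 has -5 + 11 + 15 + 12 − 2 = 31; the blank must be 33 − 31 = 2.
Row 4 has 15 + 5 − 3 + 2 + 16 = 35; the blank must be 33 − 35 = -2.
Column 5 has 10 + 1 + 7 − 2 + 5 = 21; the blank must be 33 − 21 = 12.
Row 6 has -10 + 5 − 2 + 12 + 3 = 8; the blank must be 33 − 8 = 25.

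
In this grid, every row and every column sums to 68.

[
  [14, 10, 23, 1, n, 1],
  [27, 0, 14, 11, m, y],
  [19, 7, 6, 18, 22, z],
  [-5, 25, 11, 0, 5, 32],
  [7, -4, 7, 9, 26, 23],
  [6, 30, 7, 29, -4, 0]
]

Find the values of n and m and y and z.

Row 3: 19 + 7 + 6 + 18 + 22 = 72, so its missing entry is 68 − 72 = -4.
Row 1: 14 + 10 + 23 + 1 + 1 = 49, so its missing entry is 68 − 49 = 19.
Column 5: 19 + 22 + 5 + 26 − 4 = 68, so its missing entry is 68 − 68 = 0.
Row 2: 27 + 0 + 14 + 11 + 0 = 52, so its missing entry is 68 − 52 = 16.

n = 19, m = 0, y = 16, z = -4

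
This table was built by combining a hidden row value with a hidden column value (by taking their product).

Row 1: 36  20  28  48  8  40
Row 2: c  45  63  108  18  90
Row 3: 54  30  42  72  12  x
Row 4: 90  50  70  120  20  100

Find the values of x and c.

Each row is a constant multiple of every other row — this is a multiplication table with the headers hidden.
Row 3 is 30/20 = 3/2 times row 1, so its entry in column 6 is 40 × 3/2 = 60.
Row 2 is 45/20 = 9/4 times row 1, so its entry in column 1 is 36 × 9/4 = 81.

x = 60, c = 81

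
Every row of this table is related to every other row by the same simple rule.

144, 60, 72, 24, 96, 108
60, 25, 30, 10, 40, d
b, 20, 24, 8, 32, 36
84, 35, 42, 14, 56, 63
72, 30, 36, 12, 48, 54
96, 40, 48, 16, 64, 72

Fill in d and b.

d = 45, b = 48

Each row is a constant multiple of every other row — this is a multiplication table with the headers hidden.
Row 2 is 10/24 = 5/12 times row 1, so its entry in column 6 is 108 × 5/12 = 45.
Row 3 is 8/24 = 1/3 times row 1, so its entry in column 1 is 144 × 1/3 = 48.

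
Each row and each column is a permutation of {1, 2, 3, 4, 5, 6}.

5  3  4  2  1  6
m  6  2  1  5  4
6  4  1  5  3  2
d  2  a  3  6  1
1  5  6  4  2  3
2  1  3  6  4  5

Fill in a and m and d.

a = 5, m = 3, d = 4

For row 2, column 1: row 2 already has {1, 2, 4, 5, 6}; that leaves 3.
For row 4, column 3: column 3 already has {1, 2, 3, 4, 6}; that leaves 5.
Cell (4,1): row 4 already has {1, 2, 3, 5, 6} → 4.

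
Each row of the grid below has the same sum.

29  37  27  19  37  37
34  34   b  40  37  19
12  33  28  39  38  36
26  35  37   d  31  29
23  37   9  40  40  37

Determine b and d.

b = 22, d = 28

The complete rows each total 186.
Row 2 is missing 186 − 164 = 22 (since 34 + 34 + 40 + 37 + 19 = 164).
Row 4 is missing 186 − 158 = 28 (since 26 + 35 + 37 + 31 + 29 = 158).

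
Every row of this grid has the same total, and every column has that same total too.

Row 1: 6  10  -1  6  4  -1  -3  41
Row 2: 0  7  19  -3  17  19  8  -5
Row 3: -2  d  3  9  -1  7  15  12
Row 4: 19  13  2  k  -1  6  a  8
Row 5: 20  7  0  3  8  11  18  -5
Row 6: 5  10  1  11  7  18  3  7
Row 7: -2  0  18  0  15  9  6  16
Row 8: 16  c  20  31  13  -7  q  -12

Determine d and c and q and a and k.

Rows 1 and 2 both sum to 62, so that's the common total.
Row 3 has -2 + 3 + 9 − 1 + 7 + 15 + 12 = 43; the blank must be 62 − 43 = 19.
Column 2 has 10 + 7 + 19 + 13 + 7 + 10 + 0 = 66; the blank must be 62 − 66 = -4.
Column 4 has 6 − 3 + 9 + 3 + 11 + 0 + 31 = 57; the blank must be 62 − 57 = 5.
Row 8 has 16 − 4 + 20 + 31 + 13 − 7 − 12 = 57; the blank must be 62 − 57 = 5.
Row 4 has 19 + 13 + 2 + 5 − 1 + 6 + 8 = 52; the blank must be 62 − 52 = 10.

d = 19, c = -4, q = 5, a = 10, k = 5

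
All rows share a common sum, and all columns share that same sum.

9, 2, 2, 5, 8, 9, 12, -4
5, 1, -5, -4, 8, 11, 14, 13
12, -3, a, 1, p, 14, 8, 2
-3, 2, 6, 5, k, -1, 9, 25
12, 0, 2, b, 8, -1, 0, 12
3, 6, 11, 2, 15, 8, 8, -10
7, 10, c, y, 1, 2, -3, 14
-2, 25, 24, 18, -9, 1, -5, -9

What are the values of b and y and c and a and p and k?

Rows 1 and 2 both sum to 43, so that's the common total.
The known cells in row 4 total 43, leaving 43 − 43 = 0 for the blank.
The known cells in column 5 total 31, leaving 43 − 31 = 12 for the blank.
The known cells in row 5 total 33, leaving 43 − 33 = 10 for the blank.
The known cells in row 3 total 46, leaving 43 − 46 = -3 for the blank.
The known cells in column 3 total 37, leaving 43 − 37 = 6 for the blank.
The known cells in row 7 total 37, leaving 43 − 37 = 6 for the blank.

b = 10, y = 6, c = 6, a = -3, p = 12, k = 0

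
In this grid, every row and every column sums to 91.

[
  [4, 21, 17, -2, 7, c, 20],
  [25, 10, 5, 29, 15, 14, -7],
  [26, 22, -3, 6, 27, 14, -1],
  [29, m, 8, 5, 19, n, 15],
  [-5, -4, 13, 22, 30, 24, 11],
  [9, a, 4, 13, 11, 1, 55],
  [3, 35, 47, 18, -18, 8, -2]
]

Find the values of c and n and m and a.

c = 24, n = 6, m = 9, a = -2

The known cells in row 6 total 93, leaving 91 − 93 = -2 for the blank.
The known cells in column 2 total 82, leaving 91 − 82 = 9 for the blank.
The known cells in row 4 total 85, leaving 91 − 85 = 6 for the blank.
The known cells in row 1 total 67, leaving 91 − 67 = 24 for the blank.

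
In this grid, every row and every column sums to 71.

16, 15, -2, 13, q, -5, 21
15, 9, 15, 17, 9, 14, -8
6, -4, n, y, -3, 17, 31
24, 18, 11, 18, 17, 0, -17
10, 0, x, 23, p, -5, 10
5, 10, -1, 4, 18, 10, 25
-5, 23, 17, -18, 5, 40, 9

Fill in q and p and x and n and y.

q = 13, p = 12, x = 21, n = 10, y = 14

Row 1: 16 + 15 − 2 + 13 − 5 + 21 = 58, so its missing entry is 71 − 58 = 13.
Column 5: 13 + 9 − 3 + 17 + 18 + 5 = 59, so its missing entry is 71 − 59 = 12.
Row 5: 10 + 0 + 23 + 12 − 5 + 10 = 50, so its missing entry is 71 − 50 = 21.
Column 4: 13 + 17 + 18 + 23 + 4 − 18 = 57, so its missing entry is 71 − 57 = 14.
Row 3: 6 − 4 + 14 − 3 + 17 + 31 = 61, so its missing entry is 71 − 61 = 10.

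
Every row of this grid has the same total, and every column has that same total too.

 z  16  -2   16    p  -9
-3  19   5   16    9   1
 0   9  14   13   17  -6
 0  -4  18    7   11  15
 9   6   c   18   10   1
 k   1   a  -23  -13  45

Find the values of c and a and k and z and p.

c = 3, a = 9, k = 28, z = 13, p = 13

Rows 2 and 3 both sum to 47, so that's the common total.
The known cells in column 5 total 34, leaving 47 − 34 = 13 for the blank.
The known cells in row 1 total 34, leaving 47 − 34 = 13 for the blank.
The known cells in row 5 total 44, leaving 47 − 44 = 3 for the blank.
The known cells in column 1 total 19, leaving 47 − 19 = 28 for the blank.
The known cells in row 6 total 38, leaving 47 − 38 = 9 for the blank.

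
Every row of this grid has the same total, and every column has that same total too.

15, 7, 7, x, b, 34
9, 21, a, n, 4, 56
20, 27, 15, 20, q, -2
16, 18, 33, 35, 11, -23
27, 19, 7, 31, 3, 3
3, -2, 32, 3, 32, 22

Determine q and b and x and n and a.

Rows 4 and 5 both sum to 90, so that's the common total.
The known cells in row 3 total 80, leaving 90 − 80 = 10 for the blank.
The known cells in column 3 total 94, leaving 90 − 94 = -4 for the blank.
The known cells in column 5 total 60, leaving 90 − 60 = 30 for the blank.
The known cells in row 1 total 93, leaving 90 − 93 = -3 for the blank.
The known cells in row 2 total 86, leaving 90 − 86 = 4 for the blank.

q = 10, b = 30, x = -3, n = 4, a = -4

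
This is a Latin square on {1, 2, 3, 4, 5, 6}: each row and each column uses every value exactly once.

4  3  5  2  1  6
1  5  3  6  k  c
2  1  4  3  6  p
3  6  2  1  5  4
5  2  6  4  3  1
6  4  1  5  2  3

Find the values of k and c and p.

Cell (3,6): row 3 already has {1, 2, 3, 4, 6} → 5.
For row 2, column 5: column 5 already has {1, 2, 3, 5, 6}; that leaves 4.
Cell (2,6): row 2 already has {1, 3, 4, 5, 6} → 2.

k = 4, c = 2, p = 5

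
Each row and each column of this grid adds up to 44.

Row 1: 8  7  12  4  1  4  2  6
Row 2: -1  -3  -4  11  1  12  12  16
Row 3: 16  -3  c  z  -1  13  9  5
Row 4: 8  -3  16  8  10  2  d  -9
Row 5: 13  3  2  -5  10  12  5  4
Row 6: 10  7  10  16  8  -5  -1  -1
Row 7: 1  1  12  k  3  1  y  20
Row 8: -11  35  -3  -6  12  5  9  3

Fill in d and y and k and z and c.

d = 12, y = -4, k = 10, z = 6, c = -1

The known cells in row 4 total 32, leaving 44 − 32 = 12 for the blank.
The known cells in column 3 total 45, leaving 44 − 45 = -1 for the blank.
The known cells in row 3 total 38, leaving 44 − 38 = 6 for the blank.
The known cells in column 7 total 48, leaving 44 − 48 = -4 for the blank.
The known cells in row 7 total 34, leaving 44 − 34 = 10 for the blank.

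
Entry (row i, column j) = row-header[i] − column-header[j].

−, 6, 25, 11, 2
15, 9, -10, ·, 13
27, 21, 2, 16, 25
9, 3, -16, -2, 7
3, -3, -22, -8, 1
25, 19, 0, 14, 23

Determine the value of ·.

4

15 − 11 = 4.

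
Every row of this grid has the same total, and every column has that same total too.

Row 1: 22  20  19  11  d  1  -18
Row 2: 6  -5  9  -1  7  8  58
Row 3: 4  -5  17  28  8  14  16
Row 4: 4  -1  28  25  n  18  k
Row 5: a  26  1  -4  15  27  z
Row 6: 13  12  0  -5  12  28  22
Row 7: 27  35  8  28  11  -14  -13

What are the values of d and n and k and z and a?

Rows 2 and 3 both sum to 82, so that's the common total.
Column 1 has 22 + 6 + 4 + 4 + 13 + 27 = 76; the blank must be 82 − 76 = 6.
Row 1 has 22 + 20 + 19 + 11 + 1 − 18 = 55; the blank must be 82 − 55 = 27.
Column 5 has 27 + 7 + 8 + 15 + 12 + 11 = 80; the blank must be 82 − 80 = 2.
Row 5 has 6 + 26 + 1 − 4 + 15 + 27 = 71; the blank must be 82 − 71 = 11.
Row 4 has 4 − 1 + 28 + 25 + 2 + 18 = 76; the blank must be 82 − 76 = 6.

d = 27, n = 2, k = 6, z = 11, a = 6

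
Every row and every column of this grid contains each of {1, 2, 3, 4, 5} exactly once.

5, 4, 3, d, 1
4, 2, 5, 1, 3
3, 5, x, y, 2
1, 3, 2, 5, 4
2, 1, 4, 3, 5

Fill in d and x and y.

d = 2, x = 1, y = 4

For row 1, column 4: row 1 already has {1, 3, 4, 5}; that leaves 2.
At (row 3, col 4): column 4 already has {1, 2, 3, 5}, so the value is 4.
For row 3, column 3: row 3 already has {2, 3, 4, 5}; that leaves 1.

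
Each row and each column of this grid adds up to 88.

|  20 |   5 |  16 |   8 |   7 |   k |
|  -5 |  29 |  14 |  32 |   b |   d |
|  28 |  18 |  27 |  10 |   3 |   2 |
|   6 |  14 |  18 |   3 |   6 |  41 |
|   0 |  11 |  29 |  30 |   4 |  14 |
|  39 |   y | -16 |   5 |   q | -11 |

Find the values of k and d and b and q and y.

k = 32, d = 10, b = 8, q = 60, y = 11

Column 2: 5 + 29 + 18 + 14 + 11 = 77, so its missing entry is 88 − 77 = 11.
Row 6: 39 + 11 − 16 + 5 − 11 = 28, so its missing entry is 88 − 28 = 60.
Column 5: 7 + 3 + 6 + 4 + 60 = 80, so its missing entry is 88 − 80 = 8.
Row 2: -5 + 29 + 14 + 32 + 8 = 78, so its missing entry is 88 − 78 = 10.
Row 1: 20 + 5 + 16 + 8 + 7 = 56, so its missing entry is 88 − 56 = 32.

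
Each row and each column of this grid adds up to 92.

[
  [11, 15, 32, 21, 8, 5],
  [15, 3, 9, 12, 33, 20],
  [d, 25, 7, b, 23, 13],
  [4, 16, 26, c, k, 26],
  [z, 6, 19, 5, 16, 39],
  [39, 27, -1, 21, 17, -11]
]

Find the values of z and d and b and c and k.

z = 7, d = 16, b = 8, c = 25, k = -5

Row 5: 6 + 19 + 5 + 16 + 39 = 85, so its missing entry is 92 − 85 = 7.
Column 5: 8 + 33 + 23 + 16 + 17 = 97, so its missing entry is 92 − 97 = -5.
Column 1: 11 + 15 + 4 + 7 + 39 = 76, so its missing entry is 92 − 76 = 16.
Row 3: 16 + 25 + 7 + 23 + 13 = 84, so its missing entry is 92 − 84 = 8.
Row 4: 4 + 16 + 26 − 5 + 26 = 67, so its missing entry is 92 − 67 = 25.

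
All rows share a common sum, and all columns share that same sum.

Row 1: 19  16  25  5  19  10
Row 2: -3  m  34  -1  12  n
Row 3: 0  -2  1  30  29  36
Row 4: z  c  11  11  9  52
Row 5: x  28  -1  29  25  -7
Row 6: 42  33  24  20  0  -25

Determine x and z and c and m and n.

x = 20, z = 16, c = -5, m = 24, n = 28

Rows 1 and 3 both sum to 94, so that's the common total.
Row 5: 28 − 1 + 29 + 25 − 7 = 74, so its missing entry is 94 − 74 = 20.
Column 6: 10 + 36 + 52 − 7 − 25 = 66, so its missing entry is 94 − 66 = 28.
Row 2: -3 + 34 − 1 + 12 + 28 = 70, so its missing entry is 94 − 70 = 24.
Column 2: 16 + 24 − 2 + 28 + 33 = 99, so its missing entry is 94 − 99 = -5.
Row 4: -5 + 11 + 11 + 9 + 52 = 78, so its missing entry is 94 − 78 = 16.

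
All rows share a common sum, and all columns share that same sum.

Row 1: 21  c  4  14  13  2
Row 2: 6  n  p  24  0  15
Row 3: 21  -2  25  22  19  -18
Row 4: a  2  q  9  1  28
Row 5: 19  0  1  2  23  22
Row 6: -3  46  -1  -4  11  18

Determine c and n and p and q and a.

Rows 3 and 5 both sum to 67, so that's the common total.
The known cells in row 1 total 54, leaving 67 − 54 = 13 for the blank.
The known cells in column 2 total 59, leaving 67 − 59 = 8 for the blank.
The known cells in row 2 total 53, leaving 67 − 53 = 14 for the blank.
The known cells in column 1 total 64, leaving 67 − 64 = 3 for the blank.
The known cells in row 4 total 43, leaving 67 − 43 = 24 for the blank.

c = 13, n = 8, p = 14, q = 24, a = 3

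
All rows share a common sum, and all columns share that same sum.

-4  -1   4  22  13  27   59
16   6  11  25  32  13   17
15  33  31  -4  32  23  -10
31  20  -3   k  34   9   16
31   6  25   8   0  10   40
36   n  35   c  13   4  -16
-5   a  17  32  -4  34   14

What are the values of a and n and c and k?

a = 32, n = 24, c = 24, k = 13

Rows 1 and 2 both sum to 120, so that's the common total.
Row 7: -5 + 17 + 32 − 4 + 34 + 14 = 88, so its missing entry is 120 − 88 = 32.
Row 4: 31 + 20 − 3 + 34 + 9 + 16 = 107, so its missing entry is 120 − 107 = 13.
Column 4: 22 + 25 − 4 + 13 + 8 + 32 = 96, so its missing entry is 120 − 96 = 24.
Row 6: 36 + 35 + 24 + 13 + 4 − 16 = 96, so its missing entry is 120 − 96 = 24.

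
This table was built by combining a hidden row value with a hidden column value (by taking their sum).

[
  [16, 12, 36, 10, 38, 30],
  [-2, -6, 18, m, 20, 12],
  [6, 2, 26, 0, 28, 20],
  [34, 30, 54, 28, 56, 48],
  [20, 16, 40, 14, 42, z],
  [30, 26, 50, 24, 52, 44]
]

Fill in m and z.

The difference between any two rows is the same in every column — this is an addition table with the headers hidden.
Row 2 minus row 1 is 18 − 36 = -18, so its entry in column 4 is 10 + (-18) = -8.
Row 5 minus row 1 is 40 − 36 = 4, so its entry in column 6 is 30 + 4 = 34.

m = -8, z = 34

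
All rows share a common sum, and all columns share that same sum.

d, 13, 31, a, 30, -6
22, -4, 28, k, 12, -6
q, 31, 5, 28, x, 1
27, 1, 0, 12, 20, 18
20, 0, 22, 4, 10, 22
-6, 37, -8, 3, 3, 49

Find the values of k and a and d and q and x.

k = 26, a = 5, d = 5, q = 10, x = 3

Rows 4 and 5 both sum to 78, so that's the common total.
Column 5: 30 + 12 + 20 + 10 + 3 = 75, so its missing entry is 78 − 75 = 3.
Row 3: 31 + 5 + 28 + 3 + 1 = 68, so its missing entry is 78 − 68 = 10.
Column 1: 22 + 10 + 27 + 20 − 6 = 73, so its missing entry is 78 − 73 = 5.
Row 1: 5 + 13 + 31 + 30 − 6 = 73, so its missing entry is 78 − 73 = 5.
Row 2: 22 − 4 + 28 + 12 − 6 = 52, so its missing entry is 78 − 52 = 26.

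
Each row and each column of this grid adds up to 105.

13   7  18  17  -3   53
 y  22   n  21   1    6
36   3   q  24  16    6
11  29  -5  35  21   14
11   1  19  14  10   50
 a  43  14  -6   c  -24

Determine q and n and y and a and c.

Column 5: -3 + 1 + 16 + 21 + 10 = 45, so its missing entry is 105 − 45 = 60.
Row 6: 43 + 14 − 6 + 60 − 24 = 87, so its missing entry is 105 − 87 = 18.
Row 3: 36 + 3 + 24 + 16 + 6 = 85, so its missing entry is 105 − 85 = 20.
Column 3: 18 + 20 − 5 + 19 + 14 = 66, so its missing entry is 105 − 66 = 39.
Row 2: 22 + 39 + 21 + 1 + 6 = 89, so its missing entry is 105 − 89 = 16.

q = 20, n = 39, y = 16, a = 18, c = 60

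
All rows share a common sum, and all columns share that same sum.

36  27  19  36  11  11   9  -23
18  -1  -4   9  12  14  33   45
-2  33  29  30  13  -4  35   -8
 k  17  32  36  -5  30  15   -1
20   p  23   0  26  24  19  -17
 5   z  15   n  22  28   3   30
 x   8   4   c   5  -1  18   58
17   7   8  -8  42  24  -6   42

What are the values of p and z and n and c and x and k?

Rows 1 and 2 both sum to 126, so that's the common total.
Row 4 has 17 + 32 + 36 − 5 + 30 + 15 − 1 = 124; the blank must be 126 − 124 = 2.
Column 1 has 36 + 18 − 2 + 2 + 20 + 5 + 17 = 96; the blank must be 126 − 96 = 30.
Row 7 has 30 + 8 + 4 + 5 − 1 + 18 + 58 = 122; the blank must be 126 − 122 = 4.
Column 4 has 36 + 9 + 30 + 36 + 0 + 4 − 8 = 107; the blank must be 126 − 107 = 19.
Row 6 has 5 + 15 + 19 + 22 + 28 + 3 + 30 = 122; the blank must be 126 − 122 = 4.
Row 5 has 20 + 23 + 0 + 26 + 24 + 19 − 17 = 95; the blank must be 126 − 95 = 31.

p = 31, z = 4, n = 19, c = 4, x = 30, k = 2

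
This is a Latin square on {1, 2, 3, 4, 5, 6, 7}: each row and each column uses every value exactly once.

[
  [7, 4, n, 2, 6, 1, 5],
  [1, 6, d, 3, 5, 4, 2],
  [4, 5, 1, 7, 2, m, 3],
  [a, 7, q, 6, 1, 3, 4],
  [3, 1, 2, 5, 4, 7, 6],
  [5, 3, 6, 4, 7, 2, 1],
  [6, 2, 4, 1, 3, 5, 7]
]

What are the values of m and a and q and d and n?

m = 6, a = 2, q = 5, d = 7, n = 3

Cell (2,3): row 2 already has {1, 2, 3, 4, 5, 6} → 7.
For row 4, column 1: column 1 already has {1, 3, 4, 5, 6, 7}; that leaves 2.
For row 1, column 3: row 1 already has {1, 2, 4, 5, 6, 7}; that leaves 3.
Cell (4,3): row 4 already has {1, 2, 3, 4, 6, 7} → 5.
Cell (3,6): row 3 already has {1, 2, 3, 4, 5, 7} → 6.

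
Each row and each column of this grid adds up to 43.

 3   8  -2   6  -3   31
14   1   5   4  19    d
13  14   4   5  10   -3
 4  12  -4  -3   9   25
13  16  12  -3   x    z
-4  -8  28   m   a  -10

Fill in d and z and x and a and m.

d = 0, z = 0, x = 5, a = 3, m = 34

Row 2 has 14 + 1 + 5 + 4 + 19 = 43; the blank must be 43 − 43 = 0.
Column 6 has 31 + 0 − 3 + 25 − 10 = 43; the blank must be 43 − 43 = 0.
Row 5 has 13 + 16 + 12 − 3 + 0 = 38; the blank must be 43 − 38 = 5.
Column 5 has -3 + 19 + 10 + 9 + 5 = 40; the blank must be 43 − 40 = 3.
Row 6 has -4 − 8 + 28 + 3 − 10 = 9; the blank must be 43 − 9 = 34.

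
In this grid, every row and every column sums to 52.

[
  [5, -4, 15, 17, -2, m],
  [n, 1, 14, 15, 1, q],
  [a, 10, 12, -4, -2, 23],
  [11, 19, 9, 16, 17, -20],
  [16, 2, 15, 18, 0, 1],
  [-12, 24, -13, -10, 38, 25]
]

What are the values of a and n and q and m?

a = 13, n = 19, q = 2, m = 21

Row 3 has 10 + 12 − 4 − 2 + 23 = 39; the blank must be 52 − 39 = 13.
Column 1 has 5 + 13 + 11 + 16 − 12 = 33; the blank must be 52 − 33 = 19.
Row 1 has 5 − 4 + 15 + 17 − 2 = 31; the blank must be 52 − 31 = 21.
Row 2 has 19 + 1 + 14 + 15 + 1 = 50; the blank must be 52 − 50 = 2.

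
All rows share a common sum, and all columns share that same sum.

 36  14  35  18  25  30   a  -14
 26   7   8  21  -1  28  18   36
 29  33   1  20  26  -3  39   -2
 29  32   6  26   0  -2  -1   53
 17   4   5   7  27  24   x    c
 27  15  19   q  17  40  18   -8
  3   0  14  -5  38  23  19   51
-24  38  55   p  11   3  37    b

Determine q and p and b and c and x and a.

Rows 2 and 3 both sum to 143, so that's the common total.
Row 1: 36 + 14 + 35 + 18 + 25 + 30 − 14 = 144, so its missing entry is 143 − 144 = -1.
Column 7: -1 + 18 + 39 − 1 + 18 + 19 + 37 = 129, so its missing entry is 143 − 129 = 14.
Row 6: 27 + 15 + 19 + 17 + 40 + 18 − 8 = 128, so its missing entry is 143 − 128 = 15.
Column 4: 18 + 21 + 20 + 26 + 7 + 15 − 5 = 102, so its missing entry is 143 − 102 = 41.
Row 8: -24 + 38 + 55 + 41 + 11 + 3 + 37 = 161, so its missing entry is 143 − 161 = -18.
Row 5: 17 + 4 + 5 + 7 + 27 + 24 + 14 = 98, so its missing entry is 143 − 98 = 45.

q = 15, p = 41, b = -18, c = 45, x = 14, a = -1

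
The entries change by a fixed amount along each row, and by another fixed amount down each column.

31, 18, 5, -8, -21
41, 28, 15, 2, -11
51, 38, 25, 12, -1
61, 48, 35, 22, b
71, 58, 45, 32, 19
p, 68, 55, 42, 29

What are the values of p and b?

p = 81, b = 9

Along each row the entries change by -13 per step; down each column they change by 10.
Row 6: from 68 at column 2, stepping by -13 to column 1 gives 81.
Row 4: from 61 at column 1, stepping by -13 to column 5 gives 9.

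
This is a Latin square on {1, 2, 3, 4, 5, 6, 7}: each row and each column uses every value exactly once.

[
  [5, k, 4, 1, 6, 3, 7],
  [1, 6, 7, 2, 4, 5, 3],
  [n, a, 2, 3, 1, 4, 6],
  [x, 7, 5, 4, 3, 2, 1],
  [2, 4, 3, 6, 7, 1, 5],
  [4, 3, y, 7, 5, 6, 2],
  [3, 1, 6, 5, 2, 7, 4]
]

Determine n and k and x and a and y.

n = 7, k = 2, x = 6, a = 5, y = 1

Cell (1,2): row 1 already has {1, 3, 4, 5, 6, 7} → 2.
For row 3, column 2: column 2 already has {1, 2, 3, 4, 6, 7}; that leaves 5.
Cell (3,1): row 3 already has {1, 2, 3, 4, 5, 6} → 7.
At (row 4, col 1): row 4 already has {1, 2, 3, 4, 5, 7}, so the value is 6.
Cell (6,3): row 6 already has {2, 3, 4, 5, 6, 7} → 1.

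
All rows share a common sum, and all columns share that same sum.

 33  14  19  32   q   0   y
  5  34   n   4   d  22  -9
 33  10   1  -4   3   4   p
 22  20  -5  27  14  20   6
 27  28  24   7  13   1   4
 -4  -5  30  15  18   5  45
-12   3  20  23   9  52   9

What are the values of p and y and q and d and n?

Rows 4 and 5 both sum to 104, so that's the common total.
Column 3: 19 + 1 − 5 + 24 + 30 + 20 = 89, so its missing entry is 104 − 89 = 15.
Row 2: 5 + 34 + 15 + 4 + 22 − 9 = 71, so its missing entry is 104 − 71 = 33.
Column 5: 33 + 3 + 14 + 13 + 18 + 9 = 90, so its missing entry is 104 − 90 = 14.
Row 1: 33 + 14 + 19 + 32 + 14 + 0 = 112, so its missing entry is 104 − 112 = -8.
Row 3: 33 + 10 + 1 − 4 + 3 + 4 = 47, so its missing entry is 104 − 47 = 57.

p = 57, y = -8, q = 14, d = 33, n = 15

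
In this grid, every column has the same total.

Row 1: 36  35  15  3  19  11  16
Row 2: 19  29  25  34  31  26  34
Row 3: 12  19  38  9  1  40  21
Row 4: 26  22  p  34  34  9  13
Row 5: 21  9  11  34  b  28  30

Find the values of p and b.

Columns 1 and 4 both add up to 114, so every column sums to 114.
Column 3: 15 + 25 + 38 + 11 = 89, so the missing entry is 114 − 89 = 25.
Column 5: 19 + 31 + 1 + 34 = 85, so the missing entry is 114 − 85 = 29.

p = 25, b = 29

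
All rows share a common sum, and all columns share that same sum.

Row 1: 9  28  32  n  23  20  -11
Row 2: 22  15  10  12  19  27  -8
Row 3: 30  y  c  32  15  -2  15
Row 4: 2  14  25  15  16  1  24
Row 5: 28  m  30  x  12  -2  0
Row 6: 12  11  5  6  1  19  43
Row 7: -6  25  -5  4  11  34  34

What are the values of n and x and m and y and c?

n = -4, x = 32, m = -3, y = 7, c = 0

Rows 2 and 4 both sum to 97, so that's the common total.
Row 1: 9 + 28 + 32 + 23 + 20 − 11 = 101, so its missing entry is 97 − 101 = -4.
Column 4: -4 + 12 + 32 + 15 + 6 + 4 = 65, so its missing entry is 97 − 65 = 32.
Column 3: 32 + 10 + 25 + 30 + 5 − 5 = 97, so its missing entry is 97 − 97 = 0.
Row 3: 30 + 0 + 32 + 15 − 2 + 15 = 90, so its missing entry is 97 − 90 = 7.
Row 5: 28 + 30 + 32 + 12 − 2 + 0 = 100, so its missing entry is 97 − 100 = -3.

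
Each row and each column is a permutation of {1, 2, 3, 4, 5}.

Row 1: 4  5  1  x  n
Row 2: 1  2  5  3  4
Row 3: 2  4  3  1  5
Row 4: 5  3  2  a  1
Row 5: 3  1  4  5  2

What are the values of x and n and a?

For row 1, column 5: column 5 already has {1, 2, 4, 5}; that leaves 3.
Cell (1,4): row 1 already has {1, 3, 4, 5} → 2.
Cell (4,4): row 4 already has {1, 2, 3, 5} → 4.

x = 2, n = 3, a = 4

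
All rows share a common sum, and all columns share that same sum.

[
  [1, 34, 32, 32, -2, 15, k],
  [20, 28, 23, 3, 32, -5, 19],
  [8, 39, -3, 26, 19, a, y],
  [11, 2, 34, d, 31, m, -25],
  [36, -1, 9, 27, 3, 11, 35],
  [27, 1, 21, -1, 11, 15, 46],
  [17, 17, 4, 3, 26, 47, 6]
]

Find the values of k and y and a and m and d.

Rows 2 and 5 both sum to 120, so that's the common total.
The known cells in row 1 total 112, leaving 120 − 112 = 8 for the blank.
The known cells in column 4 total 90, leaving 120 − 90 = 30 for the blank.
The known cells in column 7 total 89, leaving 120 − 89 = 31 for the blank.
The known cells in row 3 total 120, leaving 120 − 120 = 0 for the blank.
The known cells in row 4 total 83, leaving 120 − 83 = 37 for the blank.

k = 8, y = 31, a = 0, m = 37, d = 30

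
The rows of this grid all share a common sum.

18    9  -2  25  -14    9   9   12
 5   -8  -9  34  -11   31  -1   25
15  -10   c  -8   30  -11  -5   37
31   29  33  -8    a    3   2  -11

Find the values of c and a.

Rows 1 and 2 both add up to 66, so every row sums to 66.
Row 3: 15 − 10 − 8 + 30 − 11 − 5 + 37 = 48, so the missing entry is 66 − 48 = 18.
Row 4: 31 + 29 + 33 − 8 + 3 + 2 − 11 = 79, so the missing entry is 66 − 79 = -13.

c = 18, a = -13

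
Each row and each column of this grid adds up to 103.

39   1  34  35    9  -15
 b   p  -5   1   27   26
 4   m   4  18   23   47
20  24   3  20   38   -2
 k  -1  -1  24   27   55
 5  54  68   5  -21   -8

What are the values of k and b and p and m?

Row 5 has -1 − 1 + 24 + 27 + 55 = 104; the blank must be 103 − 104 = -1.
Column 1 has 39 + 4 + 20 − 1 + 5 = 67; the blank must be 103 − 67 = 36.
Row 2 has 36 − 5 + 1 + 27 + 26 = 85; the blank must be 103 − 85 = 18.
Row 3 has 4 + 4 + 18 + 23 + 47 = 96; the blank must be 103 − 96 = 7.

k = -1, b = 36, p = 18, m = 7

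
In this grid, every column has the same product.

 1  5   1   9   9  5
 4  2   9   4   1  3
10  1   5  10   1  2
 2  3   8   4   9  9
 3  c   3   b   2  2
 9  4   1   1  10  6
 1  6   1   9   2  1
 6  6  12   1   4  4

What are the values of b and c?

Columns 3 and 6 each multiply to 12960, so every column has product 12960.
Column 4: 9×4×10×4×1×9×1 = 12960, so the missing entry is 12960 ÷ 12960 = 1.
Column 2: 5×2×1×3×4×6×6 = 4320, so the missing entry is 12960 ÷ 4320 = 3.

b = 1, c = 3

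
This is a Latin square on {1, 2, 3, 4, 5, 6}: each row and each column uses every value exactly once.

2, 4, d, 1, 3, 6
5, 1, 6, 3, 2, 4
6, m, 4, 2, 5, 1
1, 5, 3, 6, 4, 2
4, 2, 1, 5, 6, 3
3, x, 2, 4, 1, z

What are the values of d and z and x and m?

d = 5, z = 5, x = 6, m = 3

For row 1, column 3: row 1 already has {1, 2, 3, 4, 6}; that leaves 5.
Cell (6,6): column 6 already has {1, 2, 3, 4, 6} → 5.
Cell (3,2): row 3 already has {1, 2, 4, 5, 6} → 3.
Cell (6,2): row 6 already has {1, 2, 3, 4, 5} → 6.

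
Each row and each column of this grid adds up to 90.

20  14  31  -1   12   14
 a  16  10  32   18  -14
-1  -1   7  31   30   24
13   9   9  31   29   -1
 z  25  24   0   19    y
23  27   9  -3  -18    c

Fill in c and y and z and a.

c = 52, y = 15, z = 7, a = 28

The known cells in row 2 total 62, leaving 90 − 62 = 28 for the blank.
The known cells in column 1 total 83, leaving 90 − 83 = 7 for the blank.
The known cells in row 5 total 75, leaving 90 − 75 = 15 for the blank.
The known cells in row 6 total 38, leaving 90 − 38 = 52 for the blank.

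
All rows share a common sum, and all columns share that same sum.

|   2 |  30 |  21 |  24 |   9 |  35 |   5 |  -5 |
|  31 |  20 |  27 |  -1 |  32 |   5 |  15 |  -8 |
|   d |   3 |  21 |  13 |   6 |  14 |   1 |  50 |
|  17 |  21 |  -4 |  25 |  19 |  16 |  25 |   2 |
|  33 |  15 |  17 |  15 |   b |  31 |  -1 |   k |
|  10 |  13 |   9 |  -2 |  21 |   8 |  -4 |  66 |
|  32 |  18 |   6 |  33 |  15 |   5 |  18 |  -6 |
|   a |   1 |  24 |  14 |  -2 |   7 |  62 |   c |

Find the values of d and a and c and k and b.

d = 13, a = -17, c = 32, k = -10, b = 21

Rows 1 and 2 both sum to 121, so that's the common total.
Column 5: 9 + 32 + 6 + 19 + 21 + 15 − 2 = 100, so its missing entry is 121 − 100 = 21.
Row 3: 3 + 21 + 13 + 6 + 14 + 1 + 50 = 108, so its missing entry is 121 − 108 = 13.
Column 1: 2 + 31 + 13 + 17 + 33 + 10 + 32 = 138, so its missing entry is 121 − 138 = -17.
Row 8: -17 + 1 + 24 + 14 − 2 + 7 + 62 = 89, so its missing entry is 121 − 89 = 32.
Row 5: 33 + 15 + 17 + 15 + 21 + 31 − 1 = 131, so its missing entry is 121 − 131 = -10.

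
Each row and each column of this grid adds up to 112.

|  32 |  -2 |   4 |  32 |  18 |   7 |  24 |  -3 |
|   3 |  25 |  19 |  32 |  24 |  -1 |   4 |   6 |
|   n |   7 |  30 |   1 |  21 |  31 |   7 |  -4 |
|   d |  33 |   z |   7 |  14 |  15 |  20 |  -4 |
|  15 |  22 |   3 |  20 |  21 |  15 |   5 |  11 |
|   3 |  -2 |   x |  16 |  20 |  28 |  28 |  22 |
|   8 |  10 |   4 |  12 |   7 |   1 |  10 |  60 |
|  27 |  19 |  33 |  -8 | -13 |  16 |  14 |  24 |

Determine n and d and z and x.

Row 6 has 3 − 2 + 16 + 20 + 28 + 28 + 22 = 115; the blank must be 112 − 115 = -3.
Column 3 has 4 + 19 + 30 + 3 − 3 + 4 + 33 = 90; the blank must be 112 − 90 = 22.
Row 3 has 7 + 30 + 1 + 21 + 31 + 7 − 4 = 93; the blank must be 112 − 93 = 19.
Row 4 has 33 + 22 + 7 + 14 + 15 + 20 − 4 = 107; the blank must be 112 − 107 = 5.

n = 19, d = 5, z = 22, x = -3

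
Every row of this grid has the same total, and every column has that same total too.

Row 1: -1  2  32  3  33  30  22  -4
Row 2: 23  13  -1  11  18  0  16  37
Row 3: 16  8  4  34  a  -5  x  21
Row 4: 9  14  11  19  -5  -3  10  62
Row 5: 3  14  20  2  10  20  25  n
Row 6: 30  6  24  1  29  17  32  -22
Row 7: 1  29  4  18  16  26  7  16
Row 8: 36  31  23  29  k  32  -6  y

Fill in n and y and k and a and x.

n = 23, y = -16, k = -12, a = 28, x = 11

Rows 1 and 2 both sum to 117, so that's the common total.
Column 7 has 22 + 16 + 10 + 25 + 32 + 7 − 6 = 106; the blank must be 117 − 106 = 11.
Row 3 has 16 + 8 + 4 + 34 − 5 + 11 + 21 = 89; the blank must be 117 − 89 = 28.
Column 5 has 33 + 18 + 28 − 5 + 10 + 29 + 16 = 129; the blank must be 117 − 129 = -12.
Row 8 has 36 + 31 + 23 + 29 − 12 + 32 − 6 = 133; the blank must be 117 − 133 = -16.
Row 5 has 3 + 14 + 20 + 2 + 10 + 20 + 25 = 94; the blank must be 117 − 94 = 23.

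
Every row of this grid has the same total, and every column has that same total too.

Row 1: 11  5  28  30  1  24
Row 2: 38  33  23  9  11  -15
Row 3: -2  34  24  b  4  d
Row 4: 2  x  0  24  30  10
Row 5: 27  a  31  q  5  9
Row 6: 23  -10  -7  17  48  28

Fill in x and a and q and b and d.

x = 33, a = 4, q = 23, b = -4, d = 43

Rows 1 and 2 both sum to 99, so that's the common total.
The known cells in row 4 total 66, leaving 99 − 66 = 33 for the blank.
The known cells in column 6 total 56, leaving 99 − 56 = 43 for the blank.
The known cells in row 3 total 103, leaving 99 − 103 = -4 for the blank.
The known cells in column 4 total 76, leaving 99 − 76 = 23 for the blank.
The known cells in row 5 total 95, leaving 99 − 95 = 4 for the blank.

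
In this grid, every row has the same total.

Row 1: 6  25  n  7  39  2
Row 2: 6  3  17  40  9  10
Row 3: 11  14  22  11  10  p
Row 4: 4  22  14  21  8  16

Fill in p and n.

p = 17, n = 6

Row 2 sums to 85 and so does row 4; that's the common total.
In row 3 the known cells total 68, leaving 85 − 68 = 17.
In row 1 the known cells total 79, leaving 85 − 79 = 6.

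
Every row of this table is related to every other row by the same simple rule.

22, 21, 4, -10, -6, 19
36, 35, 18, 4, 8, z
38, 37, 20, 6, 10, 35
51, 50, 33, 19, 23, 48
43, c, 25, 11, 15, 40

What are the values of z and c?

The difference between any two rows is the same in every column — this is an addition table with the headers hidden.
Row 2 minus row 1 is 36 − 22 = 14, so its entry in column 6 is 19 + 14 = 33.
Row 5 minus row 1 is 43 − 22 = 21, so its entry in column 2 is 21 + 21 = 42.

z = 33, c = 42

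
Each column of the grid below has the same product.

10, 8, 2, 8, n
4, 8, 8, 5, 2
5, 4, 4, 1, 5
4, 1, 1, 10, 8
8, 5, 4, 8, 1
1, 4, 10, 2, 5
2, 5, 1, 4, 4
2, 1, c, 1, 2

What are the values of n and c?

Columns 1 and 2 each multiply to 25600, so every column has product 25600.
Column 5: 2×5×8×1×5×4×2 = 3200, so the missing entry is 25600 ÷ 3200 = 8.
Column 3: 2×8×4×1×4×10×1 = 2560, so the missing entry is 25600 ÷ 2560 = 10.

n = 8, c = 10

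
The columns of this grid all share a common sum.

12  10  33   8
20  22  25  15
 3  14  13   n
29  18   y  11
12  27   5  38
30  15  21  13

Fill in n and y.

Columns 1 and 2 both add up to 106, so every column sums to 106.
Column 4: 8 + 15 + 11 + 38 + 13 = 85, so the missing entry is 106 − 85 = 21.
Column 3: 33 + 25 + 13 + 5 + 21 = 97, so the missing entry is 106 − 97 = 9.

n = 21, y = 9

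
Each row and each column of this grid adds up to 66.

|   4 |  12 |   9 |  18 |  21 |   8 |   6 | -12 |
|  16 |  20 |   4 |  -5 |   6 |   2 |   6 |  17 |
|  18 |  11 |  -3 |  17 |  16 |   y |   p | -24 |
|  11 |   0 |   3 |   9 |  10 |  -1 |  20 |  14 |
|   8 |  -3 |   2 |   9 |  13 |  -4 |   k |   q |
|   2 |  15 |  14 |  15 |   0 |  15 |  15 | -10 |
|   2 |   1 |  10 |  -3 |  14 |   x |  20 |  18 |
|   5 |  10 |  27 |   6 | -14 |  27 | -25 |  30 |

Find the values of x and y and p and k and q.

Row 7 has 2 + 1 + 10 − 3 + 14 + 20 + 18 = 62; the blank must be 66 − 62 = 4.
Column 6 has 8 + 2 − 1 − 4 + 15 + 4 + 27 = 51; the blank must be 66 − 51 = 15.
Row 3 has 18 + 11 − 3 + 17 + 16 + 15 − 24 = 50; the blank must be 66 − 50 = 16.
Column 7 has 6 + 6 + 16 + 20 + 15 + 20 − 25 = 58; the blank must be 66 − 58 = 8.
Row 5 has 8 − 3 + 2 + 9 + 13 − 4 + 8 = 33; the blank must be 66 − 33 = 33.

x = 4, y = 15, p = 16, k = 8, q = 33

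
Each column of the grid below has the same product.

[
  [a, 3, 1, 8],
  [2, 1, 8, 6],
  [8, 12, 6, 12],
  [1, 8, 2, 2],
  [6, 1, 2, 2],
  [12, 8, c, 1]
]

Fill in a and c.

a = 2, c = 12

Columns 2 and 4 each multiply to 2304, so every column has product 2304.
Column 1: 2×8×1×6×12 = 1152, so the missing entry is 2304 ÷ 1152 = 2.
Column 3: 1×8×6×2×2 = 192, so the missing entry is 2304 ÷ 192 = 12.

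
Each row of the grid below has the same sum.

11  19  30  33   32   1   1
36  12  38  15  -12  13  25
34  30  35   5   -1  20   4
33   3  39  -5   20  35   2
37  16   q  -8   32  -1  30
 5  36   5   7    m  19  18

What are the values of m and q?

m = 37, q = 21

Rows 3 and 4 both add up to 127, so every row sums to 127.
Row 6: 5 + 36 + 5 + 7 + 19 + 18 = 90, so the missing entry is 127 − 90 = 37.
Row 5: 37 + 16 − 8 + 32 − 1 + 30 = 106, so the missing entry is 127 − 106 = 21.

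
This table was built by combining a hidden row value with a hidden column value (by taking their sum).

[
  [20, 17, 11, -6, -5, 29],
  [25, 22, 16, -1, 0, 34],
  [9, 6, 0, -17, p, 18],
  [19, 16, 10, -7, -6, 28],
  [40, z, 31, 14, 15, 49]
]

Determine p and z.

The difference between any two rows is the same in every column — this is an addition table with the headers hidden.
Row 3 minus row 1 is 9 − 20 = -11, so its entry in column 5 is -5 + (-11) = -16.
Row 5 minus row 1 is 40 − 20 = 20, so its entry in column 2 is 17 + 20 = 37.

p = -16, z = 37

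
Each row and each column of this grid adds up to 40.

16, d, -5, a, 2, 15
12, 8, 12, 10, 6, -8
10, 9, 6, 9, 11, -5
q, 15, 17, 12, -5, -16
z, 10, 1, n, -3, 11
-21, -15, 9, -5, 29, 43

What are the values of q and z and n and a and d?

Column 2: 8 + 9 + 15 + 10 − 15 = 27, so its missing entry is 40 − 27 = 13.
Row 1: 16 + 13 − 5 + 2 + 15 = 41, so its missing entry is 40 − 41 = -1.
Column 4: -1 + 10 + 9 + 12 − 5 = 25, so its missing entry is 40 − 25 = 15.
Row 5: 10 + 1 + 15 − 3 + 11 = 34, so its missing entry is 40 − 34 = 6.
Row 4: 15 + 17 + 12 − 5 − 16 = 23, so its missing entry is 40 − 23 = 17.

q = 17, z = 6, n = 15, a = -1, d = 13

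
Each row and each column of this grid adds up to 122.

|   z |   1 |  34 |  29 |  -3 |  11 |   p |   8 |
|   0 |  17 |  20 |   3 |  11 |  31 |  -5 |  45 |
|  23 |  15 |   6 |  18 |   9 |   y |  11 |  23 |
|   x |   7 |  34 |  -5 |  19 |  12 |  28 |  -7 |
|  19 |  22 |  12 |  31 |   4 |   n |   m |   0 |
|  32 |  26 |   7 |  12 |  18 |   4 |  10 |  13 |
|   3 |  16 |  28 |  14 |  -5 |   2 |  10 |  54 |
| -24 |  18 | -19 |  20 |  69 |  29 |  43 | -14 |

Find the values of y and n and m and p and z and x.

Row 4: 7 + 34 − 5 + 19 + 12 + 28 − 7 = 88, so its missing entry is 122 − 88 = 34.
Column 1: 0 + 23 + 34 + 19 + 32 + 3 − 24 = 87, so its missing entry is 122 − 87 = 35.
Row 1: 35 + 1 + 34 + 29 − 3 + 11 + 8 = 115, so its missing entry is 122 − 115 = 7.
Column 7: 7 − 5 + 11 + 28 + 10 + 10 + 43 = 104, so its missing entry is 122 − 104 = 18.
Row 5: 19 + 22 + 12 + 31 + 4 + 18 + 0 = 106, so its missing entry is 122 − 106 = 16.
Row 3: 23 + 15 + 6 + 18 + 9 + 11 + 23 = 105, so its missing entry is 122 − 105 = 17.

y = 17, n = 16, m = 18, p = 7, z = 35, x = 34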